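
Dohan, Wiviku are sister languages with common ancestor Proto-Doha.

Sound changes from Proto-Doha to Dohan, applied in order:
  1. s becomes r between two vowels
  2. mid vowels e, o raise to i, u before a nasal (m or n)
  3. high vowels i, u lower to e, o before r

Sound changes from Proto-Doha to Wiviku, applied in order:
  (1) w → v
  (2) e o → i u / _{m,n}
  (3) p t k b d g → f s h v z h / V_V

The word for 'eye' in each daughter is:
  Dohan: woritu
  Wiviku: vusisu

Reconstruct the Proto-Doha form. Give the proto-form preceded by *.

*wusitu

Position 2: Dohan has o, Wiviku has u. Taking the neighbouring segments as reconstructed: Dohan o could go back to *o or *u; Wiviku u can only go back to *u — the one source consistent with every daughter is *u.
Position 5: Dohan has t, Wiviku has s. Dohan preserves t here (none of its changes turn any other segment into t), so the proto-segment is *t.
Position 3: Dohan has r, Wiviku has s. Taking the neighbouring segments as reconstructed: Dohan r could go back to *s or *r; Wiviku s could go back to *t or *s — the one source consistent with every daughter is *s.
Verify the candidate proto-form against each daughter:
Dohan: *wusitu > wuritu > woritu  (by rhotacism, pre-rhotic lowering)
Wiviku: start from *wusitu.
  rule 1 (unconditioned shift): wusitu → vusitu
  rule 2: no change — vusitu
  rule 3 (intervocalic lenition): vusitu → vusisu
  ⇒ Wiviku vusisu
Only *wusitu yields all of Dohan woritu, Wiviku vusisu.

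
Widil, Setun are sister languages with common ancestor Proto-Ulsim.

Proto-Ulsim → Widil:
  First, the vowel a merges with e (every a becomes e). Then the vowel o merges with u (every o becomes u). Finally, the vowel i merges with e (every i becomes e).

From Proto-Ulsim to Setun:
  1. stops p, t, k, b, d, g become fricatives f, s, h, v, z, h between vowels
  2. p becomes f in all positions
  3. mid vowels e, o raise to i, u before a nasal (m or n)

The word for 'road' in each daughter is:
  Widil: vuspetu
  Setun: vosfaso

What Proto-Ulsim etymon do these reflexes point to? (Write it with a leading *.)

Position 5: Widil has e, Setun has a. Setun preserves a here (none of its changes turn any other segment into a), so the proto-segment is *a.
Position 2: Widil has u, Setun has o. Setun preserves o here (none of its changes turn any other segment into o), so the proto-segment is *o.
Continuing position by position gives *vospato; check it forward:
Widil: *vospato
  vospato → vospeto   [vowel merger]
  vospeto → vuspetu   [vowel merger]
  vuspetu (rule 3 does not apply)
  giving Widil vuspetu.
Setun: *vospato > vospaso > vosfaso  (by intervocalic lenition, unconditioned shift)
No other proto-form is consistent with every reflex, so the reconstruction is *vospato.

*vospato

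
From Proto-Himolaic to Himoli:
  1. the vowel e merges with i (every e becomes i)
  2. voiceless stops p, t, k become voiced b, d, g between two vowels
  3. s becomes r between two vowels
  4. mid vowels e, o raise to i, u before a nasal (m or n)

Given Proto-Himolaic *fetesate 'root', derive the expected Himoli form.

fidiradi

Himoli: *fetesate > fitisati > fidisadi > fidiradi  (by vowel merger, intervocalic voicing, rhotacism)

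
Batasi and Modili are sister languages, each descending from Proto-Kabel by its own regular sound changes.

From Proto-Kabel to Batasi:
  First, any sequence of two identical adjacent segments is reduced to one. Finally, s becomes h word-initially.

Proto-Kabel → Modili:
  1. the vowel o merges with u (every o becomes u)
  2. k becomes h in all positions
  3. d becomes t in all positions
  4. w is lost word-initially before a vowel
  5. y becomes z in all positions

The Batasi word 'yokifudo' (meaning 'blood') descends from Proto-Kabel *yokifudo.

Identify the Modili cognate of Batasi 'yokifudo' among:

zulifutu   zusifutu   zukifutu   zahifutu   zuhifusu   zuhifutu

Modili: *yokifudo
  yokifudo → yukifudu   [vowel merger]
  yukifudu → yuhifudu   [unconditioned shift]
  yuhifudu → yuhifutu   [unconditioned shift]
  yuhifutu (rule 4 does not apply)
  yuhifutu → zuhifutu   [unconditioned shift]
  giving Modili zuhifutu.
The other candidates each miss or misapply at least one Modili change.

zuhifutu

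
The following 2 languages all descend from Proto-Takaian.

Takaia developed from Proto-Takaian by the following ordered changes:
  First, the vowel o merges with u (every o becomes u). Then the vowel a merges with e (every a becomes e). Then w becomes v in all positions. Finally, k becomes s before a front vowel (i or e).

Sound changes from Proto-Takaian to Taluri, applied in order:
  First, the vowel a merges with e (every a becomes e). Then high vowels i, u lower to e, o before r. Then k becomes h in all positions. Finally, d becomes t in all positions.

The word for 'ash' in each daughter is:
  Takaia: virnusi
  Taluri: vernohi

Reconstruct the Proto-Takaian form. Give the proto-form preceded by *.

*virnoki

Position 2: Takaia has i, Taluri has e. Takaia preserves i here (none of its changes turn any other segment into i), so the proto-segment is *i.
Position 5: Takaia has u, Taluri has o. Taking the neighbouring segments as reconstructed: Takaia u could go back to *o or *u; Taluri o can only go back to *o — the one source consistent with every daughter is *o.
Position 6: Takaia has s, Taluri has h. Taking the neighbouring segments as reconstructed: Takaia s could go back to *k or *s; Taluri h could go back to *k or *h — the one source consistent with every daughter is *k.
Continuing position by position gives *virnoki; check it forward:
Takaia: *virnoki
  virnoki → virnuki   [vowel merger]
  virnuki (rule 2 does not apply)
  virnuki (rule 3 does not apply)
  virnuki → virnusi   [palatalisation]
  giving Takaia virnusi.
Taluri: start from *virnoki.
  rule 1: no change — virnoki
  rule 2 (pre-rhotic lowering): virnoki → vernoki
  rule 3 (unconditioned shift): vernoki → vernohi
  rule 4: no change — vernohi
  ⇒ Taluri vernohi
Only *virnoki yields all of Takaia virnusi, Taluri vernohi.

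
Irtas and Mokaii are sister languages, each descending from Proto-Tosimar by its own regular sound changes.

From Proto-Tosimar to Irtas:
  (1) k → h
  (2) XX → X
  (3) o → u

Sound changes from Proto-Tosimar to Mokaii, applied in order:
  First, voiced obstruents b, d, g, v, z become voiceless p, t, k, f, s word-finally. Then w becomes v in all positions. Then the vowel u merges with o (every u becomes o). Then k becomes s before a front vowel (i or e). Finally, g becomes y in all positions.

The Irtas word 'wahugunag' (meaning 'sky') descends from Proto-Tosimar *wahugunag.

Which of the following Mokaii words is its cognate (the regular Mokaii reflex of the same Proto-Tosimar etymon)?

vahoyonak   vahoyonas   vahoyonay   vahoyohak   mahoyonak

Mokaii: *wahugunag
  wahugunag → wahugunak   [final devoicing]
  wahugunak → vahugunak   [unconditioned shift]
  vahugunak → vahogonak   [vowel merger]
  vahogonak (rule 4 does not apply)
  vahogonak → vahoyonak   [unconditioned shift]
  giving Mokaii vahoyonak.
Only 'vahoyonak' matches the regular Mokaii development of *wahugunag.

vahoyonak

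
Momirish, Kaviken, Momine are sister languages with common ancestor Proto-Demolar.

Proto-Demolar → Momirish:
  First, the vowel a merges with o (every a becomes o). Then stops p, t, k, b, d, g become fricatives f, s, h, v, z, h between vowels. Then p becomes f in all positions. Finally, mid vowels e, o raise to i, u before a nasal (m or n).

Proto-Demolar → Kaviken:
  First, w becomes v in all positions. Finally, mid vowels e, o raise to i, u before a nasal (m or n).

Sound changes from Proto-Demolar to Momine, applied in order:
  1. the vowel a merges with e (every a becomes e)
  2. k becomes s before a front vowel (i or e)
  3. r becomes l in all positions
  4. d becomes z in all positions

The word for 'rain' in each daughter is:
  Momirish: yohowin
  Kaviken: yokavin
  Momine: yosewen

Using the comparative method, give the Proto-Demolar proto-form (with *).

Position 6: Momirish has i, Kaviken has i, Momine has e. Taking the neighbouring segments as reconstructed: Momirish i could go back to *e or *i; Kaviken i could go back to *e or *i; Momine e could go back to *a or *e — the one source consistent with every daughter is *e.
Position 3: Momirish has h, Kaviken has k, Momine has s. Kaviken preserves k here (none of its changes turn any other segment into k), so the proto-segment is *k.
Continuing position by position gives *yokawen; check it forward:
Momirish: start from *yokawen.
  rule 1 (vowel merger): yokawen → yokowen
  rule 2 (intervocalic lenition): yokowen → yohowen
  rule 3: no change — yohowen
  rule 4 (pre-nasal raising): yohowen → yohowin
  ⇒ Momirish yohowin
Kaviken: *yokawen > yokaven > yokavin  (by unconditioned shift, pre-nasal raising)
Momine: *yokawen > yokewen > yosewen  (by vowel merger, palatalisation)
No other proto-form is consistent with every reflex, so the reconstruction is *yokawen.

*yokawen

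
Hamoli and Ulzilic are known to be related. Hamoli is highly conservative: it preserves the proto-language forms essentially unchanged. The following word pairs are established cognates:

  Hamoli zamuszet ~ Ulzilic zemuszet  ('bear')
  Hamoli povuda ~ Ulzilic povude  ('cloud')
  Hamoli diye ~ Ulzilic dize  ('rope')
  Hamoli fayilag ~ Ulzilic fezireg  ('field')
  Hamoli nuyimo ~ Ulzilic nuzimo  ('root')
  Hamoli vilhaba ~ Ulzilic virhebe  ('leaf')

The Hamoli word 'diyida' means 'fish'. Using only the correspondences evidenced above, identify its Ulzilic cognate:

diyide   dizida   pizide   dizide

dizide

fayilag ~ fezireg, nuyimo ~ nuzimo — Hamoli y corresponds to Ulzilic z between vowels (before a front vowel).
povuda ~ povude, vilhaba ~ virhebe — Hamoli a corresponds to Ulzilic e word-finally.
Applying these to Hamoli 'diyida':
  diyida → dizida   (y→z between vowels (before a front vowel))
  dizida → dizide   (a→e word-finally)
So the Ulzilic cognate is 'dizide'.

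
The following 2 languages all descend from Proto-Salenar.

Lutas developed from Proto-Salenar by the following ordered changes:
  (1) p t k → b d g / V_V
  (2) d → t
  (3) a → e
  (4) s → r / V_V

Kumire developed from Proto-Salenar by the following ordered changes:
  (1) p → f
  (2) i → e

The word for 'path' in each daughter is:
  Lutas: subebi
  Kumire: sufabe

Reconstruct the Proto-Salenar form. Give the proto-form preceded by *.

*supabi

Position 4: Lutas has e, Kumire has a. Kumire preserves a here (none of its changes turn any other segment into a), so the proto-segment is *a.
Position 6: Lutas has i, Kumire has e. Lutas preserves i here (none of its changes turn any other segment into i), so the proto-segment is *i.
Position 3: Lutas has b, Kumire has f. Taking the neighbouring segments as reconstructed: Lutas b could go back to *p or *b; Kumire f could go back to *p or *f — the one source consistent with every daughter is *p.
Verify the candidate proto-form against each daughter:
Lutas: start from *supabi.
  rule 1 (intervocalic voicing): supabi → subabi
  rule 2: no change — subabi
  rule 3 (vowel merger): subabi → subebi
  rule 4: no change — subebi
  ⇒ Lutas subebi
Kumire: *supabi
  supabi → sufabi   [unconditioned shift]
  sufabi → sufabe   [vowel merger]
  giving Kumire sufabe.
No other proto-form is consistent with every reflex, so the reconstruction is *supabi.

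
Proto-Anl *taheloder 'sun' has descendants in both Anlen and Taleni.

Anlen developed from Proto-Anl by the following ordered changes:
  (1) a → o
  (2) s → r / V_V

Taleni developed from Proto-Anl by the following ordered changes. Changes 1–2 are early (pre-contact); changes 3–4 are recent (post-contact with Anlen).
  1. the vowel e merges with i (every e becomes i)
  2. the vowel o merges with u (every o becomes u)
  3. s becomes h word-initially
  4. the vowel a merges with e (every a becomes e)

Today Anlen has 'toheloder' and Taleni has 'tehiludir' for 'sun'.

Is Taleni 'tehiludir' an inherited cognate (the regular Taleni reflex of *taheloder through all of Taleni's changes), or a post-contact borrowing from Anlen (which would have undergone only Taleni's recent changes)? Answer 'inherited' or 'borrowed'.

If inherited, *taheloder would pass through all of Taleni's changes:
Taleni: *taheloder
  taheloder → tahilodir   [vowel merger]
  tahilodir → tahiludir   [vowel merger]
  tahiludir (rule 3 does not apply)
  tahiludir → tehiludir   [vowel merger]
  giving Taleni tehiludir.
If borrowed from Anlen 'toheloder' after the early changes, it would undergo only the recent ones:
  rule 3 (debuccalisation): no change (toheloder)
  rule 4 (vowel merger): no change (toheloder)
  ⇒ as a loan: toheloder
Taleni 'tehiludir' matches the inherited outcome exactly, so it is an inherited cognate, not a loan.

inherited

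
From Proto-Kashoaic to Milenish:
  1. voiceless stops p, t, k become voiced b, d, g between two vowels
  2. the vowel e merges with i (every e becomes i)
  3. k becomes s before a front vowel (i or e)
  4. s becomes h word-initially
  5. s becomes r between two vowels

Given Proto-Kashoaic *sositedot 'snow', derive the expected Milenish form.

Milenish: *sositedot
  sositedot → sosidedot   [intervocalic voicing]
  sosidedot → sosididot   [vowel merger]
  sosididot (rule 3 does not apply)
  sosididot → hosididot   [debuccalisation]
  hosididot → horididot   [rhotacism]
  giving Milenish horididot.

horididot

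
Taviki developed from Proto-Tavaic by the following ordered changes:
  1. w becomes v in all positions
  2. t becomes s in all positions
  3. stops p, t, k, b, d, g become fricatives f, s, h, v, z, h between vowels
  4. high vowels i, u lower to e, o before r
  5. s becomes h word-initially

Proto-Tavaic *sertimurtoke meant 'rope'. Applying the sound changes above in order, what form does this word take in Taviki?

hersimorsohe

Taviki: *sertimurtoke
  sertimurtoke (rule 1 does not apply)
  sertimurtoke → sersimursoke   [unconditioned shift]
  sersimursoke → sersimursohe   [intervocalic lenition]
  sersimursohe → sersimorsohe   [pre-rhotic lowering]
  sersimorsohe → hersimorsohe   [debuccalisation]
  giving Taviki hersimorsohe.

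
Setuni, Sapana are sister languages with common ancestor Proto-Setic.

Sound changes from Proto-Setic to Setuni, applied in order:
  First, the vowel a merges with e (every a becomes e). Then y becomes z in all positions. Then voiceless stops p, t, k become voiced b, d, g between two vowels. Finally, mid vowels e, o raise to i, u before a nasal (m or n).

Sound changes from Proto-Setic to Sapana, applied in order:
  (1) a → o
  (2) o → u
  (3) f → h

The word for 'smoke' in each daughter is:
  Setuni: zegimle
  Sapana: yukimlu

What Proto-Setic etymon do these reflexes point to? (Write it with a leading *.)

*yakimla

Position 3: Setuni has g, Sapana has k. Sapana preserves k here (none of its changes turn any other segment into k), so the proto-segment is *k.
Position 2: Setuni has e, Sapana has u. Taking the neighbouring segments as reconstructed: Setuni e could go back to *a or *e; Sapana u could go back to *a or *o or *u — the one source consistent with every daughter is *a.
This points to *yakimla. Verify forward in each daughter:
Setuni: *yakimla > yekimle > zekimle > zegimle  (by vowel merger, unconditioned shift, intervocalic voicing)
Sapana: *yakimla > yokimlo > yukimlu  (by vowel merger, vowel merger)
No other proto-form is consistent with every reflex, so the reconstruction is *yakimla.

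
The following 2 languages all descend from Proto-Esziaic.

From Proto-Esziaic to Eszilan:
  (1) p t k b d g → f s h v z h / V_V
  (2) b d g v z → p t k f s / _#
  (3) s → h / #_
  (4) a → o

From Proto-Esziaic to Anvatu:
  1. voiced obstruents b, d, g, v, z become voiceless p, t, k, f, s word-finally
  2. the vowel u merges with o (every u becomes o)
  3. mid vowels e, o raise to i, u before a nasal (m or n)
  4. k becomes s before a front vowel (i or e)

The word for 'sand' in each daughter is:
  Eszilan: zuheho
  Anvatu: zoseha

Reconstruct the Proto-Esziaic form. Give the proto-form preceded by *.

*zukeha

Position 3: Eszilan has h, Anvatu has s. Taking the neighbouring segments as reconstructed: Eszilan h could go back to *k or *g or *h; Anvatu s could go back to *k or *s — the one source consistent with every daughter is *k.
Position 6: Eszilan has o, Anvatu has a. Anvatu preserves a here (none of its changes turn any other segment into a), so the proto-segment is *a.
Position 2: Eszilan has u, Anvatu has o. Eszilan preserves u here (none of its changes turn any other segment into u), so the proto-segment is *u.
Verify the candidate proto-form against each daughter:
Eszilan: start from *zukeha.
  rule 1 (intervocalic lenition): zukeha → zuheha
  rule 2: no change — zuheha
  rule 3: no change — zuheha
  rule 4 (vowel merger): zuheha → zuheho
  ⇒ Eszilan zuheho
Anvatu: *zukeha
  zukeha (rule 1 does not apply)
  zukeha → zokeha   [vowel merger]
  zokeha (rule 3 does not apply)
  zokeha → zoseha   [palatalisation]
  giving Anvatu zoseha.
*zukeha is the unique common source.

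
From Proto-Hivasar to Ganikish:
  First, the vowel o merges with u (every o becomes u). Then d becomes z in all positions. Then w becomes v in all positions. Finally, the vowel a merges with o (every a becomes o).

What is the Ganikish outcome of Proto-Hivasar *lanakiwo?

lonokivu

Ganikish: *lanakiwo
  lanakiwo → lanakiwu   [vowel merger]
  lanakiwu (rule 2 does not apply)
  lanakiwu → lanakivu   [unconditioned shift]
  lanakivu → lonokivu   [vowel merger]
  giving Ganikish lonokivu.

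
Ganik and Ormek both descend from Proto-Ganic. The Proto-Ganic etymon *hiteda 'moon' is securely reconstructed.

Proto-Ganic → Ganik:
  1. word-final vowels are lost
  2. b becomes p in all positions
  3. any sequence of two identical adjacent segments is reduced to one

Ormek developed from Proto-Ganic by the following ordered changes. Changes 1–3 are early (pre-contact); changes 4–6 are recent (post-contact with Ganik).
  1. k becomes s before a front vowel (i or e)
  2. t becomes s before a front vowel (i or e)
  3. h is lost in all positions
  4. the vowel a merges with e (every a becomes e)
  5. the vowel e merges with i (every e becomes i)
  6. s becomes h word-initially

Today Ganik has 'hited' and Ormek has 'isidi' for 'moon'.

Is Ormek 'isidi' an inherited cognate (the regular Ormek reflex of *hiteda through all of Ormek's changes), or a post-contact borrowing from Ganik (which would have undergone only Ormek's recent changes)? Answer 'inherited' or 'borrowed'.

inherited

If inherited, *hiteda would pass through all of Ormek's changes:
Ormek: start from *hiteda.
  rule 1: no change — hiteda
  rule 2 (palatalisation): hiteda → hiseda
  rule 3 (h-loss): hiseda → iseda
  rule 4 (vowel merger): iseda → isede
  rule 5 (vowel merger): isede → isidi
  rule 6: no change — isidi
  ⇒ Ormek isidi
If borrowed from Ganik 'hited' after the early changes, it would undergo only the recent ones:
  rule 4 (vowel merger): no change (hited)
  rule 5 (vowel merger): hited → hitid
  rule 6 (debuccalisation): no change (hitid)
  ⇒ as a loan: hitid
Ormek 'isidi' matches the inherited outcome exactly, so it is an inherited cognate, not a loan.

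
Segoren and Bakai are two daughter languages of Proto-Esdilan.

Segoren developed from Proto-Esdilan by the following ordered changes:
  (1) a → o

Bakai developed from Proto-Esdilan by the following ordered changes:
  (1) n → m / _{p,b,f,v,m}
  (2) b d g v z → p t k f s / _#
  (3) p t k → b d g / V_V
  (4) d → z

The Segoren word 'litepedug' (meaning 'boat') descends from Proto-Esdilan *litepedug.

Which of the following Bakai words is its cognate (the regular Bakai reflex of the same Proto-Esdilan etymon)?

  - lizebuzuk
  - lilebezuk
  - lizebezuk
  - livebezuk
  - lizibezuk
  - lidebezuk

Bakai: *litepedug
  litepedug (rule 1 does not apply)
  litepedug → litepeduk   [final devoicing]
  litepeduk → lidebeduk   [intervocalic voicing]
  lidebeduk → lizebezuk   [unconditioned shift]
  giving Bakai lizebezuk.
The other candidates each miss or misapply at least one Bakai change.

lizebezuk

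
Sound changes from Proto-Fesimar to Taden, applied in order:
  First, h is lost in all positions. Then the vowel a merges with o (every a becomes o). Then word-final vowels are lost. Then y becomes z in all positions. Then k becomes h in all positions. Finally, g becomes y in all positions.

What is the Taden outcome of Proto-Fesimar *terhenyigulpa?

Taden: start from *terhenyigulpa.
  rule 1 (h-loss): terhenyigulpa → terenyigulpa
  rule 2 (vowel merger): terenyigulpa → terenyigulpo
  rule 3 (apocope): terenyigulpo → terenyigulp
  rule 4 (unconditioned shift): terenyigulp → terenzigulp
  rule 5: no change — terenzigulp
  rule 6 (unconditioned shift): terenzigulp → terenziyulp
  ⇒ Taden terenziyulp

terenziyulp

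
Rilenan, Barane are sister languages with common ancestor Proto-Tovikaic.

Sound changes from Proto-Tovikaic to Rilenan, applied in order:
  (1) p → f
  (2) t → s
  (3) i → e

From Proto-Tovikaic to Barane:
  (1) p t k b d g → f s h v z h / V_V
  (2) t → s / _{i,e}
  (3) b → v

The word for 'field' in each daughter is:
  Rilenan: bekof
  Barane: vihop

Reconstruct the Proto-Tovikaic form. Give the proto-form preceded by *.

*bikop

Position 5: Rilenan has f, Barane has p. Barane preserves p here (none of its changes turn any other segment into p), so the proto-segment is *p.
Position 3: Rilenan has k, Barane has h. Rilenan preserves k here (none of its changes turn any other segment into k), so the proto-segment is *k.
Verify the candidate proto-form against each daughter:
Rilenan: *bikop
  bikop → bikof   [unconditioned shift]
  bikof (rule 2 does not apply)
  bikof → bekof   [vowel merger]
  giving Rilenan bekof.
Barane: *bikop
  bikop → bihop   [intervocalic lenition]
  bihop (rule 2 does not apply)
  bihop → vihop   [unconditioned shift]
  giving Barane vihop.
*bikop is the unique common source.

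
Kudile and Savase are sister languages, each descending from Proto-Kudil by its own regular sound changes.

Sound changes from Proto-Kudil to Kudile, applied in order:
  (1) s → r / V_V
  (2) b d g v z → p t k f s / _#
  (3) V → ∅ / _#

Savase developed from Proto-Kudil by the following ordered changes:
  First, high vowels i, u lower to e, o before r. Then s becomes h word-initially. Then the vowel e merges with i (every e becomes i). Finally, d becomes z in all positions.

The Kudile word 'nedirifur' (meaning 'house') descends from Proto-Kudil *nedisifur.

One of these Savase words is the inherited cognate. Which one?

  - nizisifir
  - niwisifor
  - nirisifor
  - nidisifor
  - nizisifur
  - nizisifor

nizisifor

Savase: *nedisifur > nedisifor > nidisifor > nizisifor  (by pre-rhotic lowering, vowel merger, unconditioned shift)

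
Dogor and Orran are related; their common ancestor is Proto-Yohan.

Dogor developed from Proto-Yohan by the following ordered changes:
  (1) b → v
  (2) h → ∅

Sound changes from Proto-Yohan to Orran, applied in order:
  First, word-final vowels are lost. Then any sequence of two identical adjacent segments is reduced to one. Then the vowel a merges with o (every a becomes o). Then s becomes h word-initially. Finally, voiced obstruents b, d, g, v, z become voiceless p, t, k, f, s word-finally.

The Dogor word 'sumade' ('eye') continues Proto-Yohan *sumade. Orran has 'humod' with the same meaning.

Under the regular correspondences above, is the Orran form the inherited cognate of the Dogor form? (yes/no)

no

Derive the expected Orran reflex of *sumade:
Orran: *sumade > sumad > sumod > humod > humot  (by apocope, vowel merger, debuccalisation, final devoicing)
The regular Orran reflex would be 'humot', but the attested form is 'humod'. The correspondence is irregular, so they are not cognates (the Orran form has a different source).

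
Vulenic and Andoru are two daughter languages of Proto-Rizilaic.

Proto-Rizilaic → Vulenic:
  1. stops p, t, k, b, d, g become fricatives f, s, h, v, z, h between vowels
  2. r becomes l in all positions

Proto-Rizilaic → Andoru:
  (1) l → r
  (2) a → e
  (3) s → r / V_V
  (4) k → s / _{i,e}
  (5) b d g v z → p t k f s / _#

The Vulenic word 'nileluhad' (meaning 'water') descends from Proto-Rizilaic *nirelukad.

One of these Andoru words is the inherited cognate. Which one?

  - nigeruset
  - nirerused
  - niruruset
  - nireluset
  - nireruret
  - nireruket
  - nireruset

nireruset

Andoru: start from *nirelukad.
  rule 1 (unconditioned shift): nirelukad → nirerukad
  rule 2 (vowel merger): nirerukad → nireruked
  rule 3: no change — nireruked
  rule 4 (palatalisation): nireruked → nirerused
  rule 5 (final devoicing): nirerused → nireruset
  ⇒ Andoru nireruset
Among the options, 'nireruset' alone shows every Andoru change applied in order.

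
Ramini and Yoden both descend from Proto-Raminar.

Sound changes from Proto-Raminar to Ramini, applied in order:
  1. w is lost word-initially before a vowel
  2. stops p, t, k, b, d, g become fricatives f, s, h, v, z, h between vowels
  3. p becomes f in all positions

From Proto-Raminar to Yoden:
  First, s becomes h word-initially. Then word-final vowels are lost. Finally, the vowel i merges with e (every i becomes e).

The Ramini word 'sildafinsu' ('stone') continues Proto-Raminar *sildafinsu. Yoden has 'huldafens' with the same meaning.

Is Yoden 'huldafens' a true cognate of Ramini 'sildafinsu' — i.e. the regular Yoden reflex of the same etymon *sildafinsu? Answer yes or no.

no

Derive the expected Yoden reflex of *sildafinsu:
Yoden: *sildafinsu > hildafinsu > hildafins > heldafens  (by debuccalisation, apocope, vowel merger)
The regular Yoden reflex would be 'heldafens', but the attested form is 'huldafens'. The correspondence is irregular, so they are not cognates (the Yoden form has a different source).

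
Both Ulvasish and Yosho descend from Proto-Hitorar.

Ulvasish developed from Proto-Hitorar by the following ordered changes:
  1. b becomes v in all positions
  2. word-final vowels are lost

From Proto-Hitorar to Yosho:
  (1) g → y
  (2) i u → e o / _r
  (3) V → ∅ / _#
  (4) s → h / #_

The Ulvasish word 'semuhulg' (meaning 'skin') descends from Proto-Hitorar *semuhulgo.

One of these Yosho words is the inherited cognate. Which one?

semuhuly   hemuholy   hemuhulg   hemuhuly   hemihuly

Yosho: *semuhulgo
  semuhulgo → semuhulyo   [unconditioned shift]
  semuhulyo (rule 2 does not apply)
  semuhulyo → semuhuly   [apocope]
  semuhuly → hemuhuly   [debuccalisation]
  giving Yosho hemuhuly.
Only 'hemuhuly' matches the regular Yosho development of *semuhulgo.

hemuhuly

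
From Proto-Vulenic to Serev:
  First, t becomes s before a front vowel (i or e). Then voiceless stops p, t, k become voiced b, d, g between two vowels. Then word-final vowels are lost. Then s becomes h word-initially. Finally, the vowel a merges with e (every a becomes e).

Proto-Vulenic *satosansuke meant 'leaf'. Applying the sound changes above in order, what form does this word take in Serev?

Serev: *satosansuke
  satosansuke (rule 1 does not apply)
  satosansuke → sadosansuge   [intervocalic voicing]
  sadosansuge → sadosansug   [apocope]
  sadosansug → hadosansug   [debuccalisation]
  hadosansug → hedosensug   [vowel merger]
  giving Serev hedosensug.

hedosensug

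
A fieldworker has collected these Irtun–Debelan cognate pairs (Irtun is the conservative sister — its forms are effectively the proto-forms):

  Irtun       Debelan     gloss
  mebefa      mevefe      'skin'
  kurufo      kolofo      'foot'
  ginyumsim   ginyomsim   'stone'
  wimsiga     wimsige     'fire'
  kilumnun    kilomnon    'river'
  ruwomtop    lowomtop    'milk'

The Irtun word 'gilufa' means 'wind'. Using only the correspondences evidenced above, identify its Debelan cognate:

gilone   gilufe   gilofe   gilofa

gilofe

kurufo ~ kolofo — Irtun u corresponds to Debelan o after a consonant, before a labial obstruent.
mebefa ~ mevefe, wimsiga ~ wimsige — Irtun a corresponds to Debelan e word-finally.
Applying these to Irtun 'gilufa':
  gilufa → gilofa   (u→o after a consonant, before a labial obstruent)
  gilofa → gilofe   (a→e word-finally)
So the Debelan cognate is 'gilofe'.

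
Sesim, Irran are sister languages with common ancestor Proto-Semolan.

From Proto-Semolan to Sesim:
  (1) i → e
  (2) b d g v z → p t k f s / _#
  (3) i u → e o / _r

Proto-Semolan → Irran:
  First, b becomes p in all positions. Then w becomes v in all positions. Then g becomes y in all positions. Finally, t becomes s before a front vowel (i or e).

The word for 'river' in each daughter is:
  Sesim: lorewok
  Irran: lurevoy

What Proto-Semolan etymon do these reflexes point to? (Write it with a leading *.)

Position 2: Sesim has o, Irran has u. Irran preserves u here (none of its changes turn any other segment into u), so the proto-segment is *u.
Position 7: Sesim has k, Irran has y. Taking the neighbouring segments as reconstructed: Sesim k could go back to *k or *g; Irran y could go back to *g or *y — the one source consistent with every daughter is *g.
Position 5: Sesim has w, Irran has v. Sesim preserves w here (none of its changes turn any other segment into w), so the proto-segment is *w.
Continuing position by position gives *lurewog; check it forward:
Sesim: *lurewog
  lurewog (rule 1 does not apply)
  lurewog → lurewok   [final devoicing]
  lurewok → lorewok   [pre-rhotic lowering]
  giving Sesim lorewok.
Irran: start from *lurewog.
  rule 1: no change — lurewog
  rule 2 (unconditioned shift): lurewog → lurevog
  rule 3 (unconditioned shift): lurevog → lurevoy
  rule 4: no change — lurevoy
  ⇒ Irran lurevoy
No other proto-form is consistent with every reflex, so the reconstruction is *lurewog.

*lurewog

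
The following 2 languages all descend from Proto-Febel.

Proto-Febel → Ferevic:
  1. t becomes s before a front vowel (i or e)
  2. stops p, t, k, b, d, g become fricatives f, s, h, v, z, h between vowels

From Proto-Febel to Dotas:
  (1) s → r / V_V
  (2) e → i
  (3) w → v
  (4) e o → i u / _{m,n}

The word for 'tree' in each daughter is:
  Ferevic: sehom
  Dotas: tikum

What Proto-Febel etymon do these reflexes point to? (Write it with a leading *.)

*tekom

Position 3: Ferevic has h, Dotas has k. Dotas preserves k here (none of its changes turn any other segment into k), so the proto-segment is *k.
Position 4: Ferevic has o, Dotas has u. Ferevic preserves o here (none of its changes turn any other segment into o), so the proto-segment is *o.
Continuing position by position gives *tekom; check it forward:
Ferevic: start from *tekom.
  rule 1 (palatalisation): tekom → sekom
  rule 2 (intervocalic lenition): sekom → sehom
  ⇒ Ferevic sehom
Dotas: start from *tekom.
  rule 1: no change — tekom
  rule 2 (vowel merger): tekom → tikom
  rule 3: no change — tikom
  rule 4 (pre-nasal raising): tikom → tikum
  ⇒ Dotas tikum
*tekom is the unique common source.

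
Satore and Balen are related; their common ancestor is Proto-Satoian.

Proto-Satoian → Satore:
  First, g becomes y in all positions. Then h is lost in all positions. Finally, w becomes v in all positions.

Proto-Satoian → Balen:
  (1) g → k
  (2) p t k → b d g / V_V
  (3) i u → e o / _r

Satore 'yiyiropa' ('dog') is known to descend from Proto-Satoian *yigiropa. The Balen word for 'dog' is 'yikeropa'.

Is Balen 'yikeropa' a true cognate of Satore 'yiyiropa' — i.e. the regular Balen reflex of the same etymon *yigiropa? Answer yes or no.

Derive the expected Balen reflex of *yigiropa:
Balen: *yigiropa
  yigiropa → yikiropa   [unconditioned shift]
  yikiropa → yigiroba   [intervocalic voicing]
  yigiroba → yigeroba   [pre-rhotic lowering]
  giving Balen yigeroba.
The regular Balen reflex would be 'yigeroba', but the attested form is 'yikeropa'. The correspondence is irregular, so they are not cognates (the Balen form has a different source).

no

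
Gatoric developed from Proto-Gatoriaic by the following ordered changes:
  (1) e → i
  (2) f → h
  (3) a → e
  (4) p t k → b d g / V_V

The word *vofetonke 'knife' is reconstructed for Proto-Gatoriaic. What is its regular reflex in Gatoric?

Gatoric: start from *vofetonke.
  rule 1 (vowel merger): vofetonke → vofitonki
  rule 2 (unconditioned shift): vofitonki → vohitonki
  rule 3: no change — vohitonki
  rule 4 (intervocalic voicing): vohitonki → vohidonki
  ⇒ Gatoric vohidonki

vohidonki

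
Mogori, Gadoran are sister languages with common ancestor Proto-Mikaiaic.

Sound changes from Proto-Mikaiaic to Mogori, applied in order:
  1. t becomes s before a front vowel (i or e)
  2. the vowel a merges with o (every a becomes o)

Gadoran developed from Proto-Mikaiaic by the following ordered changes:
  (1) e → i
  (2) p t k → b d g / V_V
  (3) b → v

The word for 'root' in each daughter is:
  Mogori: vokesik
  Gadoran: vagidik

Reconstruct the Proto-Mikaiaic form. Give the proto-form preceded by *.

*vaketik

Position 5: Mogori has s, Gadoran has d. Taking the neighbouring segments as reconstructed: Mogori s could go back to *t or *s; Gadoran d could go back to *t or *d — the one source consistent with every daughter is *t.
Position 3: Mogori has k, Gadoran has g. Mogori preserves k here (none of its changes turn any other segment into k), so the proto-segment is *k.
Position 4: Mogori has e, Gadoran has i. Mogori preserves e here (none of its changes turn any other segment into e), so the proto-segment is *e.
This points to *vaketik. Verify forward in each daughter:
Mogori: *vaketik
  vaketik → vakesik   [palatalisation]
  vakesik → vokesik   [vowel merger]
  giving Mogori vokesik.
Gadoran: start from *vaketik.
  rule 1 (vowel merger): vaketik → vakitik
  rule 2 (intervocalic voicing): vakitik → vagidik
  rule 3: no change — vagidik
  ⇒ Gadoran vagidik
Only *vaketik yields all of Mogori vokesik, Gadoran vagidik.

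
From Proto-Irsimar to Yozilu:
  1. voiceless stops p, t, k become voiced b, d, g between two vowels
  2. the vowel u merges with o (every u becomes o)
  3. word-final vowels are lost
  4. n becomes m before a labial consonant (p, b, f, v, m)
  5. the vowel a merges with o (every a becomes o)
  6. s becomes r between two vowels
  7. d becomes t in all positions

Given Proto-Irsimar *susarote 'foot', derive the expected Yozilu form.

sororot

Yozilu: *susarote
  susarote → susarode   [intervocalic voicing]
  susarode → sosarode   [vowel merger]
  sosarode → sosarod   [apocope]
  sosarod (rule 4 does not apply)
  sosarod → sosorod   [vowel merger]
  sosorod → sororod   [rhotacism]
  sororod → sororot   [unconditioned shift]
  giving Yozilu sororot.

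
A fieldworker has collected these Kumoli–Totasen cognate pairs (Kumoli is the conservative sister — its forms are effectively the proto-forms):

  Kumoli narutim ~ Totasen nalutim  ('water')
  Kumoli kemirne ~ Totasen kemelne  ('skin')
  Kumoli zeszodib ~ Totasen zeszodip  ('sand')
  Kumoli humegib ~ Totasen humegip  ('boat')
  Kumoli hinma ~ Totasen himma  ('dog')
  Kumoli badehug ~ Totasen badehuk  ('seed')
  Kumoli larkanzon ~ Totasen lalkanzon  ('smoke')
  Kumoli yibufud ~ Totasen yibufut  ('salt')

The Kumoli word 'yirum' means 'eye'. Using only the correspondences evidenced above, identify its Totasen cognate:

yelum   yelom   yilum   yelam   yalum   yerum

yelum

kemirne ~ kemelne — Kumoli i corresponds to Totasen e after a consonant, before r.
narutim ~ nalutim — Kumoli r corresponds to Totasen l between vowels (before a back vowel).
Applying these to Kumoli 'yirum':
  yirum → yerum   (i→e after a consonant, before r)
  yerum → yelum   (r→l between vowels (before a back vowel))
So the Totasen cognate is 'yelum'.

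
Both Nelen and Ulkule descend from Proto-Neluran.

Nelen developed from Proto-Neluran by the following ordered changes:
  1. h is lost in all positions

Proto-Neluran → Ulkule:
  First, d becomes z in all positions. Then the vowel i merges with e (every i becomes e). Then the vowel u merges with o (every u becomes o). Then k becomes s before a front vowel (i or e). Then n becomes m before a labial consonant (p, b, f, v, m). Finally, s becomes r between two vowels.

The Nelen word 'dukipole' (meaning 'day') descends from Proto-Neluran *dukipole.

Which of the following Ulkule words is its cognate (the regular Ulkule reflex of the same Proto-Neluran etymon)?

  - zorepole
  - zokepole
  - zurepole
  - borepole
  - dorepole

zorepole

Ulkule: *dukipole
  dukipole → zukipole   [unconditioned shift]
  zukipole → zukepole   [vowel merger]
  zukepole → zokepole   [vowel merger]
  zokepole → zosepole   [palatalisation]
  zosepole (rule 5 does not apply)
  zosepole → zorepole   [rhotacism]
  giving Ulkule zorepole.
Among the options, 'zorepole' alone shows every Ulkule change applied in order.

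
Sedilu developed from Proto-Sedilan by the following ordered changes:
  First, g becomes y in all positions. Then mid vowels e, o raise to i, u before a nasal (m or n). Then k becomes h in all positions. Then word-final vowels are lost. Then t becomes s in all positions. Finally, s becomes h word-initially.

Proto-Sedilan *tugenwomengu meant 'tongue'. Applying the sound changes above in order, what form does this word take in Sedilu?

huyinwuminy

Sedilu: start from *tugenwomengu.
  rule 1 (unconditioned shift): tugenwomengu → tuyenwomenyu
  rule 2 (pre-nasal raising): tuyenwomenyu → tuyinwuminyu
  rule 3: no change — tuyinwuminyu
  rule 4 (apocope): tuyinwuminyu → tuyinwuminy
  rule 5 (unconditioned shift): tuyinwuminy → suyinwuminy
  rule 6 (debuccalisation): suyinwuminy → huyinwuminy
  ⇒ Sedilu huyinwuminy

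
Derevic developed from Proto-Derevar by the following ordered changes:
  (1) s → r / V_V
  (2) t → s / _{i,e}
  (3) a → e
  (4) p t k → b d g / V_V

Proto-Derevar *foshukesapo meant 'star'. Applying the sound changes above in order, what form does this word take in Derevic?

foshugerebo

Derevic: *foshukesapo
  foshukesapo → foshukerapo   [rhotacism]
  foshukerapo (rule 2 does not apply)
  foshukerapo → foshukerepo   [vowel merger]
  foshukerepo → foshugerebo   [intervocalic voicing]
  giving Derevic foshugerebo.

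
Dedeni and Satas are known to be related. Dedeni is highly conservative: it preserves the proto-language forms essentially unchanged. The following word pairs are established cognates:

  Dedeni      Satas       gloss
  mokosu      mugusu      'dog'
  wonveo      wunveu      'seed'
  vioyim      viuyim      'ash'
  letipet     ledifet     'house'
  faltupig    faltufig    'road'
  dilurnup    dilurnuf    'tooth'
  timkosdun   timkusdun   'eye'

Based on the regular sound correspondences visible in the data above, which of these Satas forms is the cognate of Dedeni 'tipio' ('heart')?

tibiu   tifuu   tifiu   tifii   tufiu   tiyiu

faltupig ~ faltufig — Dedeni p corresponds to Satas f between vowels (before a front vowel).
wonveo ~ wunveu — Dedeni o corresponds to Satas u word-finally.
Applying these to Dedeni 'tipio':
  tipio → tifio   (p→f between vowels (before a front vowel))
  tifio → tifiu   (o→u word-finally)
So the Satas cognate is 'tifiu'.

tifiu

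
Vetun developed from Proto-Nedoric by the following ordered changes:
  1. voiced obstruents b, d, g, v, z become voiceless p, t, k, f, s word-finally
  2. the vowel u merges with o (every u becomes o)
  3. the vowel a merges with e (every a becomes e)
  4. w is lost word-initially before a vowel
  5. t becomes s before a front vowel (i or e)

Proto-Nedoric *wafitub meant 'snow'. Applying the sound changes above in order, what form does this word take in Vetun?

Vetun: *wafitub > wafitup > wafitop > wefitop > efitop  (by final devoicing, vowel merger, vowel merger, glide loss)

efitop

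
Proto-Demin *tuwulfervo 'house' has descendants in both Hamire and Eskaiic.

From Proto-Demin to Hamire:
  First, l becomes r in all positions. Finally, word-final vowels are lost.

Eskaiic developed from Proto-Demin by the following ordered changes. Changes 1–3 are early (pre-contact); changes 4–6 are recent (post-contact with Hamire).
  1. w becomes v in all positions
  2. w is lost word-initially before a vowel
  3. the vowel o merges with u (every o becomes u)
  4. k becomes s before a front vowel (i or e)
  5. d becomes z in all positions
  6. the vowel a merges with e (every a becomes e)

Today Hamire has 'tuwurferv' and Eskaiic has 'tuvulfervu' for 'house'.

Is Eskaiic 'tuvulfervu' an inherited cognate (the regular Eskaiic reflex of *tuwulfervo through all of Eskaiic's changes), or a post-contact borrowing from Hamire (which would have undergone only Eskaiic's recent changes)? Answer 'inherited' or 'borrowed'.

inherited

If inherited, *tuwulfervo would pass through all of Eskaiic's changes:
Eskaiic: *tuwulfervo > tuvulfervo > tuvulfervu  (by unconditioned shift, vowel merger)
If borrowed from Hamire 'tuwurferv' after the early changes, it would undergo only the recent ones:
  rule 4 (palatalisation): no change (tuwurferv)
  rule 5 (unconditioned shift): no change (tuwurferv)
  rule 6 (vowel merger): no change (tuwurferv)
  ⇒ as a loan: tuwurferv
Eskaiic 'tuvulfervu' matches the inherited outcome exactly, so it is an inherited cognate, not a loan.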